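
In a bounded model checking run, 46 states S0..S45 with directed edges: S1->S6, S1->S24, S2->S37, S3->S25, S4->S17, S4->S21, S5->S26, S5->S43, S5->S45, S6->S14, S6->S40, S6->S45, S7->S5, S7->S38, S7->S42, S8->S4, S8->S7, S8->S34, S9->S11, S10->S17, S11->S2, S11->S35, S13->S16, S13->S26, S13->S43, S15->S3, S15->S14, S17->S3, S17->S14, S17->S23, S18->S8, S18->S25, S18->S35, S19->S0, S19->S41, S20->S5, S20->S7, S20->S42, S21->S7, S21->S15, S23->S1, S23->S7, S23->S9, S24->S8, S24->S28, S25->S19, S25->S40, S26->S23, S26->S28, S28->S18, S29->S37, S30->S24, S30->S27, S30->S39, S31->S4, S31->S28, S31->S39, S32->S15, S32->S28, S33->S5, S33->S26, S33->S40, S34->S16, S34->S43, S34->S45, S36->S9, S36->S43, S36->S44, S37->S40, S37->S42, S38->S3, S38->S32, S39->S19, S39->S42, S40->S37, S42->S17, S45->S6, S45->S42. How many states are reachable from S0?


BFS from S0:
  layer 0: {S0}
Reachable set: {S0}
Count = 1

1


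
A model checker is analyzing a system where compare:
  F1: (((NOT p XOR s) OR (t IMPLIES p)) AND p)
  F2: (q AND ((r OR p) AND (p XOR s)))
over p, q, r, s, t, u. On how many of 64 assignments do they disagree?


F1 = (((NOT p XOR s) OR (t IMPLIES p)) AND p)
F2 = (q AND ((r OR p) AND (p XOR s)))
Evaluate both on each of 64 rows (bits = p,q,r,s,t,u):
  row 0 [000000]: F1=0 F2=0 -> 0
  row 1 [000001]: F1=0 F2=0 -> 0
  row 2 [000010]: F1=0 F2=0 -> 0
  row 3 [000011]: F1=0 F2=0 -> 0
  row 4 [000100]: F1=0 F2=0 -> 0
  (every remaining row is evaluated the same way; all 64 results are listed next)
Full result column, 8 rows per line (p,q,r fixed per line; s,t,u runs 000..111 left to right):
  rows 0-7 [p,q,r=000]: 00000000  (ones: 0)
  rows 8-15 [p,q,r=001]: 00000000  (ones: 0)
  rows 16-23 [p,q,r=010]: 00000000  (ones: 0)
  rows 24-31 [p,q,r=011]: 00001111  (ones: 4)
  rows 32-39 [p,q,r=100]: 11111111  (ones: 8)
  rows 40-47 [p,q,r=101]: 11111111  (ones: 8)
  rows 48-55 [p,q,r=110]: 00001111  (ones: 4)
  rows 56-63 [p,q,r=111]: 00001111  (ones: 4)
Disagreements = 0+0+0+4+8+8+4+4 = 28

28


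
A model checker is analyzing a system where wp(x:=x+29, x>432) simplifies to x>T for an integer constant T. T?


Formula: wp(x:=E, P) = P[E/x] (substitute E for x in postcondition)
Step 1: Postcondition: x>432
Step 2: Substitute x+29 for x: x+29>432
Step 3: Solve for x: x > 432-29 = 403

403


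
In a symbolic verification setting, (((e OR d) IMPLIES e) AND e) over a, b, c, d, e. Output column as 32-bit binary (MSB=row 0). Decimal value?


Formula: (((e OR d) IMPLIES e) AND e) over a, b, c, d, e (32 rows)
Evaluate each row (bits = a,b,c,d,e, MSB first):
  row 0 [00000]: (((0 OR 0) IMPLIES 0) AND 0) -> 0
  row 1 [00001]: (((1 OR 0) IMPLIES 1) AND 1) -> 1
  row 2 [00010]: (((0 OR 1) IMPLIES 0) AND 0) -> 0
  row 3 [00011]: (((1 OR 1) IMPLIES 1) AND 1) -> 1
  row 4 [00100]: (((0 OR 0) IMPLIES 0) AND 0) -> 0
  row 5 [00101]: (((1 OR 0) IMPLIES 1) AND 1) -> 1
  row 6 [00110]: (((0 OR 1) IMPLIES 0) AND 0) -> 0
  row 7 [00111]: (((1 OR 1) IMPLIES 1) AND 1) -> 1
  row 8 [01000]: (((0 OR 0) IMPLIES 0) AND 0) -> 0
  row 9 [01001]: (((1 OR 0) IMPLIES 1) AND 1) -> 1
  row 10 [01010]: (((0 OR 1) IMPLIES 0) AND 0) -> 0
  row 11 [01011]: (((1 OR 1) IMPLIES 1) AND 1) -> 1
  row 12 [01100]: (((0 OR 0) IMPLIES 0) AND 0) -> 0
  row 13 [01101]: (((1 OR 0) IMPLIES 1) AND 1) -> 1
  row 14 [01110]: (((0 OR 1) IMPLIES 0) AND 0) -> 0
  row 15 [01111]: (((1 OR 1) IMPLIES 1) AND 1) -> 1
  row 16 [10000]: (((0 OR 0) IMPLIES 0) AND 0) -> 0
  row 17 [10001]: (((1 OR 0) IMPLIES 1) AND 1) -> 1
  row 18 [10010]: (((0 OR 1) IMPLIES 0) AND 0) -> 0
  row 19 [10011]: (((1 OR 1) IMPLIES 1) AND 1) -> 1
  row 20 [10100]: (((0 OR 0) IMPLIES 0) AND 0) -> 0
  row 21 [10101]: (((1 OR 0) IMPLIES 1) AND 1) -> 1
  row 22 [10110]: (((0 OR 1) IMPLIES 0) AND 0) -> 0
  row 23 [10111]: (((1 OR 1) IMPLIES 1) AND 1) -> 1
  row 24 [11000]: (((0 OR 0) IMPLIES 0) AND 0) -> 0
  row 25 [11001]: (((1 OR 0) IMPLIES 1) AND 1) -> 1
  row 26 [11010]: (((0 OR 1) IMPLIES 0) AND 0) -> 0
  row 27 [11011]: (((1 OR 1) IMPLIES 1) AND 1) -> 1
  row 28 [11100]: (((0 OR 0) IMPLIES 0) AND 0) -> 0
  row 29 [11101]: (((1 OR 0) IMPLIES 1) AND 1) -> 1
  row 30 [11110]: (((0 OR 1) IMPLIES 0) AND 0) -> 0
  row 31 [11111]: (((1 OR 1) IMPLIES 1) AND 1) -> 1
Full result column, 4 rows per line (a,b,c fixed per line; d,e runs 00..11 left to right):
  rows 0-3 [a,b,c=000]: 0101  = hex 5
  rows 4-7 [a,b,c=001]: 0101  = hex 5
  rows 8-11 [a,b,c=010]: 0101  = hex 5
  rows 12-15 [a,b,c=011]: 0101  = hex 5
  rows 16-19 [a,b,c=100]: 0101  = hex 5
  rows 20-23 [a,b,c=101]: 0101  = hex 5
  rows 24-27 [a,b,c=110]: 0101  = hex 5
  rows 28-31 [a,b,c=111]: 0101  = hex 5
Output column (row 0 .. row 31) = 01010101010101010101010101010101
Output column grouped in 4s = 0101 0101 0101 0101 0101 0101 0101 0101 = 0x55555555
Convert to decimal digit by digit (value = value*16 + digit):
  5 -> 5
  5*16 + 5 = 85
  85*16 + 5 = 1365
  1365*16 + 5 = 21845
  21845*16 + 5 = 349525
  349525*16 + 5 = 5592405
  5592405*16 + 5 = 89478485
  89478485*16 + 5 = 1431655765
Decimal = 1431655765

1431655765


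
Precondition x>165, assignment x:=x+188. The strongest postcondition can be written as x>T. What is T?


Formula: sp(P, x:=E) = exists old_x. (x = E[old_x/x]) AND P[old_x/x] (old_x is the value of x before the assignment; eliminate old_x by solving x = E[old_x/x] for old_x)
Step 1: Precondition P: x>165, i.e. old_x > 165
Step 2: Assignment gives x = old_x + 188, so old_x = x - 188
Step 3: Substitute into P: x - 188 > 165
Step 4: Simplify: x > 165+188 = 353

353


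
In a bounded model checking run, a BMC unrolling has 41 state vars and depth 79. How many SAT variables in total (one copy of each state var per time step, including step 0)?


BMC unrolls to depth k, creating one copy of each state var for steps 0..k.
Step count = 79 + 1 = 80 (steps 0 through 79)
Vars per step = 41
Total = 41 * 80 = 3280

3280


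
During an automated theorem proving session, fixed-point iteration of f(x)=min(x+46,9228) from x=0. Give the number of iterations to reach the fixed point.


Step 1: x=0, cap=9228, increment=46
Step 2: x grows by 46 each step until capped at 9228; fixed point is x=9228
Step 3: iterations = ceil(9228/46) = 201

201


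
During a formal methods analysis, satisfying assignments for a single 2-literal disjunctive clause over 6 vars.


Step 1: Total=2^6=64
Step 2: Unsat when all 2 false: 2^4=16
Step 3: Sat=64-16=48

48


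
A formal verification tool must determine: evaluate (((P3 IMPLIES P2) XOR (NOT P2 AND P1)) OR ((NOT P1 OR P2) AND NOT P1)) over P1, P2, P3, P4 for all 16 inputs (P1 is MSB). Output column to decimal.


Formula: (((P3 IMPLIES P2) XOR (NOT P2 AND P1)) OR ((NOT P1 OR P2) AND NOT P1)) over P1, P2, P3, P4 (16 rows)
Evaluate each row (bits = P1,P2,P3,P4, MSB first):
  row 0 [0000]: (((0 IMPLIES 0) XOR (NOT 0 AND 0)) OR ((NOT 0 OR 0) AND NOT 0)) -> 1
  row 1 [0001]: (((0 IMPLIES 0) XOR (NOT 0 AND 0)) OR ((NOT 0 OR 0) AND NOT 0)) -> 1
  row 2 [0010]: (((1 IMPLIES 0) XOR (NOT 0 AND 0)) OR ((NOT 0 OR 0) AND NOT 0)) -> 1
  row 3 [0011]: (((1 IMPLIES 0) XOR (NOT 0 AND 0)) OR ((NOT 0 OR 0) AND NOT 0)) -> 1
  row 4 [0100]: (((0 IMPLIES 1) XOR (NOT 1 AND 0)) OR ((NOT 0 OR 1) AND NOT 0)) -> 1
  row 5 [0101]: (((0 IMPLIES 1) XOR (NOT 1 AND 0)) OR ((NOT 0 OR 1) AND NOT 0)) -> 1
  row 6 [0110]: (((1 IMPLIES 1) XOR (NOT 1 AND 0)) OR ((NOT 0 OR 1) AND NOT 0)) -> 1
  row 7 [0111]: (((1 IMPLIES 1) XOR (NOT 1 AND 0)) OR ((NOT 0 OR 1) AND NOT 0)) -> 1
  row 8 [1000]: (((0 IMPLIES 0) XOR (NOT 0 AND 1)) OR ((NOT 1 OR 0) AND NOT 1)) -> 0
  row 9 [1001]: (((0 IMPLIES 0) XOR (NOT 0 AND 1)) OR ((NOT 1 OR 0) AND NOT 1)) -> 0
  row 10 [1010]: (((1 IMPLIES 0) XOR (NOT 0 AND 1)) OR ((NOT 1 OR 0) AND NOT 1)) -> 1
  row 11 [1011]: (((1 IMPLIES 0) XOR (NOT 0 AND 1)) OR ((NOT 1 OR 0) AND NOT 1)) -> 1
  row 12 [1100]: (((0 IMPLIES 1) XOR (NOT 1 AND 1)) OR ((NOT 1 OR 1) AND NOT 1)) -> 1
  row 13 [1101]: (((0 IMPLIES 1) XOR (NOT 1 AND 1)) OR ((NOT 1 OR 1) AND NOT 1)) -> 1
  row 14 [1110]: (((1 IMPLIES 1) XOR (NOT 1 AND 1)) OR ((NOT 1 OR 1) AND NOT 1)) -> 1
  row 15 [1111]: (((1 IMPLIES 1) XOR (NOT 1 AND 1)) OR ((NOT 1 OR 1) AND NOT 1)) -> 1
Full result column, 4 rows per line (P1,P2 fixed per line; P3,P4 runs 00..11 left to right):
  rows 0-3 [P1,P2=00]: 1111  = hex F
  rows 4-7 [P1,P2=01]: 1111  = hex F
  rows 8-11 [P1,P2=10]: 0011  = hex 3
  rows 12-15 [P1,P2=11]: 1111  = hex F
Output column (row 0 .. row 15) = 1111111100111111
Output column grouped in 4s = 1111 1111 0011 1111 = 0xFF3F
Convert to decimal digit by digit (value = value*16 + digit):
  F -> 15
  15*16 + 15 (F) = 255
  255*16 + 3 = 4083
  4083*16 + 15 (F) = 65343
Decimal = 65343

65343


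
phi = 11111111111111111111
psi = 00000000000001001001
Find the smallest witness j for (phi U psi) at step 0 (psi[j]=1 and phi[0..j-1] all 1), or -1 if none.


(phi U psi) at 0: need smallest j with psi[j]=1 and phi[i]=1 for all i in [0,j).
Scan from step 0:
  step 0: phi=1, psi=0 -> continue
  step 1: phi=1, psi=0 -> continue
  step 2: phi=1, psi=0 -> continue
  step 3: phi=1, psi=0 -> continue
  step 13: psi=1 and phi held for [0,13) -> witness found
Witness step = 13

13


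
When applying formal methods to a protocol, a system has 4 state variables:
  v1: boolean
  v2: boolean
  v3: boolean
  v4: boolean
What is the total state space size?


State space = product of domain sizes of all variables.
Domain sizes:
  v1 (boolean): 2
  v2 (boolean): 2
  v3 (boolean): 2
  v4 (boolean): 2
Product = 2 * 2 * 2 * 2 = 16

16


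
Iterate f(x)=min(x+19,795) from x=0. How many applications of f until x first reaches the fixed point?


Step 1: x=0, cap=795, increment=19
Step 2: x grows by 19 each step until capped at 795; fixed point is x=795
Step 3: iterations = ceil(795/19) = 42

42


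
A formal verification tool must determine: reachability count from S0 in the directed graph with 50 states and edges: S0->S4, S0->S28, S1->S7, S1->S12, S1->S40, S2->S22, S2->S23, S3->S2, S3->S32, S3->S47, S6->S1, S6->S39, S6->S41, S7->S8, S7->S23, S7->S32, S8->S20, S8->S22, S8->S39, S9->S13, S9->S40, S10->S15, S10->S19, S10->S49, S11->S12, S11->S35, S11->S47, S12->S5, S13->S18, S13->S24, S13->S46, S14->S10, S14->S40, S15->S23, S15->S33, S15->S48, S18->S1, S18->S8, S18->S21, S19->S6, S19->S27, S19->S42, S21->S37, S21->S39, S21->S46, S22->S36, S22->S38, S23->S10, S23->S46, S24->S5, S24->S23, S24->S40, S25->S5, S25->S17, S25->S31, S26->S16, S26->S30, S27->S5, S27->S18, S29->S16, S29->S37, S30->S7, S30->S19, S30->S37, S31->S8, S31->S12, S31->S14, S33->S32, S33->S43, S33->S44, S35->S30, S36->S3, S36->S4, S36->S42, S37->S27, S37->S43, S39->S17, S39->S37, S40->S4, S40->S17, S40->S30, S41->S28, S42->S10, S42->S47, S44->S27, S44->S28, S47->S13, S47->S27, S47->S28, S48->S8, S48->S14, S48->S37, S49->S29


BFS from S0:
  layer 0: {S0}
  layer 1: {S4, S28}
Reachable set: {S0, S4, S28}
Count = 3

3


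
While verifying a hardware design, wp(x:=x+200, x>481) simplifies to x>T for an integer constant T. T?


Formula: wp(x:=E, P) = P[E/x] (substitute E for x in postcondition)
Step 1: Postcondition: x>481
Step 2: Substitute x+200 for x: x+200>481
Step 3: Solve for x: x > 481-200 = 281

281


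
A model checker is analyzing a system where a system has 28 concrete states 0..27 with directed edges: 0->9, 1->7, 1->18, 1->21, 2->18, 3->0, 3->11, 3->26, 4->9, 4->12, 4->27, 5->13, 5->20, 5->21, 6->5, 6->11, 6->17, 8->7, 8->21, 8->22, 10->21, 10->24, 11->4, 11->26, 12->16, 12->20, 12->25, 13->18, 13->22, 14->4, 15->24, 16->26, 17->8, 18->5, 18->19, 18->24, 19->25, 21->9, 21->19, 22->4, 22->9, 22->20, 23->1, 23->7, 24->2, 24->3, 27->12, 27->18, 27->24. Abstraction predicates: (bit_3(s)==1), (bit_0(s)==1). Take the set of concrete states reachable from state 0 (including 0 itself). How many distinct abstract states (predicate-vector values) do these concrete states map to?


BFS from 0:
Concrete reachable: {0, 9}
Abstract via predicates (bit_3(s)==1), (bit_0(s)==1):
  (0,0) <- {0}
  (1,1) <- {9}
Distinct abstract states = 2

2


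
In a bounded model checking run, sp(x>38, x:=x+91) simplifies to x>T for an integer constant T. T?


Formula: sp(P, x:=E) = exists old_x. (x = E[old_x/x]) AND P[old_x/x] (old_x is the value of x before the assignment; eliminate old_x by solving x = E[old_x/x] for old_x)
Step 1: Precondition P: x>38, i.e. old_x > 38
Step 2: Assignment gives x = old_x + 91, so old_x = x - 91
Step 3: Substitute into P: x - 91 > 38
Step 4: Simplify: x > 38+91 = 129

129


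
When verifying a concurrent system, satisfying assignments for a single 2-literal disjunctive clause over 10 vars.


Step 1: Total=2^10=1024
Step 2: Unsat when all 2 false: 2^8=256
Step 3: Sat=1024-256=768

768


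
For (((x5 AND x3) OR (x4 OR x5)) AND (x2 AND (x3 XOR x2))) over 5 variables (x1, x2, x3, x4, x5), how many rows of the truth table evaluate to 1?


Formula: (((x5 AND x3) OR (x4 OR x5)) AND (x2 AND (x3 XOR x2))) over 5 vars (32 rows)
Evaluate each row (x1, x2, x3, x4, x5 as bits, MSB first):
  row 0 [00000]: (((0 AND 0) OR (0 OR 0)) AND (0 AND (0 XOR 0))) -> 0
  row 1 [00001]: (((1 AND 0) OR (0 OR 1)) AND (0 AND (0 XOR 0))) -> 0
  row 2 [00010]: (((0 AND 0) OR (1 OR 0)) AND (0 AND (0 XOR 0))) -> 0
  row 3 [00011]: (((1 AND 0) OR (1 OR 1)) AND (0 AND (0 XOR 0))) -> 0
  row 4 [00100]: (((0 AND 1) OR (0 OR 0)) AND (0 AND (1 XOR 0))) -> 0
  row 5 [00101]: (((1 AND 1) OR (0 OR 1)) AND (0 AND (1 XOR 0))) -> 0
  row 6 [00110]: (((0 AND 1) OR (1 OR 0)) AND (0 AND (1 XOR 0))) -> 0
  row 7 [00111]: (((1 AND 1) OR (1 OR 1)) AND (0 AND (1 XOR 0))) -> 0
  row 8 [01000]: (((0 AND 0) OR (0 OR 0)) AND (1 AND (0 XOR 1))) -> 0
  row 9 [01001]: (((1 AND 0) OR (0 OR 1)) AND (1 AND (0 XOR 1))) -> 1
  row 10 [01010]: (((0 AND 0) OR (1 OR 0)) AND (1 AND (0 XOR 1))) -> 1
  row 11 [01011]: (((1 AND 0) OR (1 OR 1)) AND (1 AND (0 XOR 1))) -> 1
  row 12 [01100]: (((0 AND 1) OR (0 OR 0)) AND (1 AND (1 XOR 1))) -> 0
  row 13 [01101]: (((1 AND 1) OR (0 OR 1)) AND (1 AND (1 XOR 1))) -> 0
  row 14 [01110]: (((0 AND 1) OR (1 OR 0)) AND (1 AND (1 XOR 1))) -> 0
  row 15 [01111]: (((1 AND 1) OR (1 OR 1)) AND (1 AND (1 XOR 1))) -> 0
  row 16 [10000]: (((0 AND 0) OR (0 OR 0)) AND (0 AND (0 XOR 0))) -> 0
  row 17 [10001]: (((1 AND 0) OR (0 OR 1)) AND (0 AND (0 XOR 0))) -> 0
  row 18 [10010]: (((0 AND 0) OR (1 OR 0)) AND (0 AND (0 XOR 0))) -> 0
  row 19 [10011]: (((1 AND 0) OR (1 OR 1)) AND (0 AND (0 XOR 0))) -> 0
  row 20 [10100]: (((0 AND 1) OR (0 OR 0)) AND (0 AND (1 XOR 0))) -> 0
  row 21 [10101]: (((1 AND 1) OR (0 OR 1)) AND (0 AND (1 XOR 0))) -> 0
  row 22 [10110]: (((0 AND 1) OR (1 OR 0)) AND (0 AND (1 XOR 0))) -> 0
  row 23 [10111]: (((1 AND 1) OR (1 OR 1)) AND (0 AND (1 XOR 0))) -> 0
  row 24 [11000]: (((0 AND 0) OR (0 OR 0)) AND (1 AND (0 XOR 1))) -> 0
  row 25 [11001]: (((1 AND 0) OR (0 OR 1)) AND (1 AND (0 XOR 1))) -> 1
  row 26 [11010]: (((0 AND 0) OR (1 OR 0)) AND (1 AND (0 XOR 1))) -> 1
  row 27 [11011]: (((1 AND 0) OR (1 OR 1)) AND (1 AND (0 XOR 1))) -> 1
  row 28 [11100]: (((0 AND 1) OR (0 OR 0)) AND (1 AND (1 XOR 1))) -> 0
  row 29 [11101]: (((1 AND 1) OR (0 OR 1)) AND (1 AND (1 XOR 1))) -> 0
  row 30 [11110]: (((0 AND 1) OR (1 OR 0)) AND (1 AND (1 XOR 1))) -> 0
  row 31 [11111]: (((1 AND 1) OR (1 OR 1)) AND (1 AND (1 XOR 1))) -> 0
Full result column, 8 rows per line (x1,x2 fixed per line; x3,x4,x5 runs 000..111 left to right):
  rows 0-7 [x1,x2=00]: 00000000  (ones: 0)
  rows 8-15 [x1,x2=01]: 01110000  (ones: 3)
  rows 16-23 [x1,x2=10]: 00000000  (ones: 0)
  rows 24-31 [x1,x2=11]: 01110000  (ones: 3)
Count of 1-rows = 0+3+0+3 = 6

6


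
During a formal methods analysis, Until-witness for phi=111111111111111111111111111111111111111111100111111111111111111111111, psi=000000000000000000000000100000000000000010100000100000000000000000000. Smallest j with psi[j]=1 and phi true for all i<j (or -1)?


(phi U psi) at 0: need smallest j with psi[j]=1 and phi[i]=1 for all i in [0,j).
Scan from step 0:
  step 0: phi=1, psi=0 -> continue
  step 1: phi=1, psi=0 -> continue
  step 2: phi=1, psi=0 -> continue
  step 3: phi=1, psi=0 -> continue
  step 24: psi=1 and phi held for [0,24) -> witness found
Witness step = 24

24


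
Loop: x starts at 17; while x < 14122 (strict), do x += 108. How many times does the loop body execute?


Step 1: x goes from 17 toward 14122 by 108; the body runs while x<14122, so iterations = ceil((bound-start)/step)
Step 2: Distance=14105
Step 3: ceil(14105/108)=131

131


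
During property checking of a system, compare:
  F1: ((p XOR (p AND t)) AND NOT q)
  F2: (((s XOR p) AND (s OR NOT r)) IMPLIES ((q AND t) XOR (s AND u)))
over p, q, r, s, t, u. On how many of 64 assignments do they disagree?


F1 = ((p XOR (p AND t)) AND NOT q)
F2 = (((s XOR p) AND (s OR NOT r)) IMPLIES ((q AND t) XOR (s AND u)))
Evaluate both on each of 64 rows (bits = p,q,r,s,t,u):
  row 0 [000000]: F1=0 F2=1 (differ) -> 1
  row 1 [000001]: F1=0 F2=1 (differ) -> 1
  row 2 [000010]: F1=0 F2=1 (differ) -> 1
  row 3 [000011]: F1=0 F2=1 (differ) -> 1
  row 4 [000100]: F1=0 F2=0 -> 0
  (every remaining row is evaluated the same way; all 64 results are listed next)
Full result column, 8 rows per line (p,q,r fixed per line; s,t,u runs 000..111 left to right):
  rows 0-7 [p,q,r=000]: 11110101  (ones: 6)
  rows 8-15 [p,q,r=001]: 11110101  (ones: 6)
  rows 16-23 [p,q,r=010]: 11110110  (ones: 6)
  rows 24-31 [p,q,r=011]: 11110110  (ones: 6)
  rows 32-39 [p,q,r=100]: 11000011  (ones: 4)
  rows 40-47 [p,q,r=101]: 00110011  (ones: 4)
  rows 48-55 [p,q,r=110]: 00111111  (ones: 6)
  rows 56-63 [p,q,r=111]: 11111111  (ones: 8)
Disagreements = 6+6+6+6+4+4+6+8 = 46

46


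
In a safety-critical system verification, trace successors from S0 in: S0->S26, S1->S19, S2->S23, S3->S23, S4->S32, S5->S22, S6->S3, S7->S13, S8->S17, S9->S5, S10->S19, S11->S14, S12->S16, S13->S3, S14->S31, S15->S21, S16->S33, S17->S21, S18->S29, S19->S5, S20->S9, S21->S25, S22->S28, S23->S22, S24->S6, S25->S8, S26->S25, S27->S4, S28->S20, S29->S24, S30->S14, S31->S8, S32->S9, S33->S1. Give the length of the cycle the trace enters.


Trace from S0 until a state repeats:
  S0 -> S26 -> S25 -> S8 -> S17 -> S21 -> S25
S25 first seen at step 2, revisited at step 6.
Cycle length = 6 - 2 = 4

4


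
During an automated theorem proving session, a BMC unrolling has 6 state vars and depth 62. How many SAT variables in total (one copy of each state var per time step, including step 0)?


BMC unrolls to depth k, creating one copy of each state var for steps 0..k.
Step count = 62 + 1 = 63 (steps 0 through 62)
Vars per step = 6
Total = 6 * 63 = 378

378


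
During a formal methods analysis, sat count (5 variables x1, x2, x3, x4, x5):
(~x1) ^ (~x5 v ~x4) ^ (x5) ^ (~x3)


CNF with 4 clauses over 5 vars (32 assignments).
An assignment satisfies CNF iff every clause has >=1 true literal.
Check each row (bits = x1,x2,x3,x4,x5; clause T/F shown):
  row 0 [00000]: clauses=TTFT -> 0
  row 1 [00001]: clauses=TTTT -> 1
  row 2 [00010]: clauses=TTFT -> 0
  row 3 [00011]: clauses=TFTT -> 0
  row 4 [00100]: clauses=TTFF -> 0
  row 5 [00101]: clauses=TTTF -> 0
  row 6 [00110]: clauses=TTFF -> 0
  row 7 [00111]: clauses=TFTF -> 0
  row 8 [01000]: clauses=TTFT -> 0
  row 9 [01001]: clauses=TTTT -> 1
  row 10 [01010]: clauses=TTFT -> 0
  row 11 [01011]: clauses=TFTT -> 0
  row 12 [01100]: clauses=TTFF -> 0
  row 13 [01101]: clauses=TTTF -> 0
  row 14 [01110]: clauses=TTFF -> 0
  row 15 [01111]: clauses=TFTF -> 0
  row 16 [10000]: clauses=FTFT -> 0
  row 17 [10001]: clauses=FTTT -> 0
  row 18 [10010]: clauses=FTFT -> 0
  row 19 [10011]: clauses=FFTT -> 0
  row 20 [10100]: clauses=FTFF -> 0
  row 21 [10101]: clauses=FTTF -> 0
  row 22 [10110]: clauses=FTFF -> 0
  row 23 [10111]: clauses=FFTF -> 0
  row 24 [11000]: clauses=FTFT -> 0
  row 25 [11001]: clauses=FTTT -> 0
  row 26 [11010]: clauses=FTFT -> 0
  row 27 [11011]: clauses=FFTT -> 0
  row 28 [11100]: clauses=FTFF -> 0
  row 29 [11101]: clauses=FTTF -> 0
  row 30 [11110]: clauses=FTFF -> 0
  row 31 [11111]: clauses=FFTF -> 0
Full result column, 8 rows per line (x1,x2 fixed per line; x3,x4,x5 runs 000..111 left to right):
  rows 0-7 [x1,x2=00]: 01000000  (ones: 1)
  rows 8-15 [x1,x2=01]: 01000000  (ones: 1)
  rows 16-23 [x1,x2=10]: 00000000  (ones: 0)
  rows 24-31 [x1,x2=11]: 00000000  (ones: 0)
Satisfying assignments = 1+1+0+0 = 2

2


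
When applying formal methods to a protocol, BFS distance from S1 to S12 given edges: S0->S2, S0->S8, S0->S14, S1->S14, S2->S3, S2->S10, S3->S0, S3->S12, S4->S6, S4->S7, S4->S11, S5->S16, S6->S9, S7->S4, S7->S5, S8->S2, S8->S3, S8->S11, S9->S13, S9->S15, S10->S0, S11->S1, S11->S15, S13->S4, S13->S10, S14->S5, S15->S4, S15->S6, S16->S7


BFS layer-by-layer from S1:
  dist 0: {S1}
  dist 1: {S14}
  dist 2: {S5}
  dist 3: {S16}
  dist 4: {S7}
  dist 5: {S4}
  dist 6: {S6, S11}
  dist 7: {S9, S15}
  dist 8: {S13}
  dist 9: {S10}
  dist 10: {S0}
  dist 11: {S2, S8}
  dist 12: {S3}
  dist 13: {S12}
  -> S12 reached at distance 13
Shortest path length = 13

13


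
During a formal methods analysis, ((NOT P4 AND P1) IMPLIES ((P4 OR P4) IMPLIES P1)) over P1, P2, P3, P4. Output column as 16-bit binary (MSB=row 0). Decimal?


Formula: ((NOT P4 AND P1) IMPLIES ((P4 OR P4) IMPLIES P1)) over P1, P2, P3, P4 (16 rows)
Evaluate each row (bits = P1,P2,P3,P4, MSB first):
  row 0 [0000]: ((NOT 0 AND 0) IMPLIES ((0 OR 0) IMPLIES 0)) -> 1
  row 1 [0001]: ((NOT 1 AND 0) IMPLIES ((1 OR 1) IMPLIES 0)) -> 1
  row 2 [0010]: ((NOT 0 AND 0) IMPLIES ((0 OR 0) IMPLIES 0)) -> 1
  row 3 [0011]: ((NOT 1 AND 0) IMPLIES ((1 OR 1) IMPLIES 0)) -> 1
  row 4 [0100]: ((NOT 0 AND 0) IMPLIES ((0 OR 0) IMPLIES 0)) -> 1
  row 5 [0101]: ((NOT 1 AND 0) IMPLIES ((1 OR 1) IMPLIES 0)) -> 1
  row 6 [0110]: ((NOT 0 AND 0) IMPLIES ((0 OR 0) IMPLIES 0)) -> 1
  row 7 [0111]: ((NOT 1 AND 0) IMPLIES ((1 OR 1) IMPLIES 0)) -> 1
  row 8 [1000]: ((NOT 0 AND 1) IMPLIES ((0 OR 0) IMPLIES 1)) -> 1
  row 9 [1001]: ((NOT 1 AND 1) IMPLIES ((1 OR 1) IMPLIES 1)) -> 1
  row 10 [1010]: ((NOT 0 AND 1) IMPLIES ((0 OR 0) IMPLIES 1)) -> 1
  row 11 [1011]: ((NOT 1 AND 1) IMPLIES ((1 OR 1) IMPLIES 1)) -> 1
  row 12 [1100]: ((NOT 0 AND 1) IMPLIES ((0 OR 0) IMPLIES 1)) -> 1
  row 13 [1101]: ((NOT 1 AND 1) IMPLIES ((1 OR 1) IMPLIES 1)) -> 1
  row 14 [1110]: ((NOT 0 AND 1) IMPLIES ((0 OR 0) IMPLIES 1)) -> 1
  row 15 [1111]: ((NOT 1 AND 1) IMPLIES ((1 OR 1) IMPLIES 1)) -> 1
Full result column, 4 rows per line (P1,P2 fixed per line; P3,P4 runs 00..11 left to right):
  rows 0-3 [P1,P2=00]: 1111  = hex F
  rows 4-7 [P1,P2=01]: 1111  = hex F
  rows 8-11 [P1,P2=10]: 1111  = hex F
  rows 12-15 [P1,P2=11]: 1111  = hex F
Output column (row 0 .. row 15) = 1111111111111111
Output column grouped in 4s = 1111 1111 1111 1111 = 0xFFFF
Convert to decimal digit by digit (value = value*16 + digit):
  F -> 15
  15*16 + 15 (F) = 255
  255*16 + 15 (F) = 4095
  4095*16 + 15 (F) = 65535
Decimal = 65535

65535


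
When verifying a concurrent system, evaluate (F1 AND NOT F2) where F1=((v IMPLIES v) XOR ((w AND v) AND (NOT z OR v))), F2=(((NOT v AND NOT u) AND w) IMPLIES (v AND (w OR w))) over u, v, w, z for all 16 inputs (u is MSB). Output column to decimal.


F1 = ((v IMPLIES v) XOR ((w AND v) AND (NOT z OR v)))
F2 = (((NOT v AND NOT u) AND w) IMPLIES (v AND (w OR w)))
Counterexample to F1=>F2 is where F1=1 and F2=0.
Evaluate each row (bits = u,v,w,z, MSB first):
  row 0 [0000]: F1=1 F2=1 -> F1&~F2 -> 0
  row 1 [0001]: F1=1 F2=1 -> F1&~F2 -> 0
  row 2 [0010]: F1=1 F2=0 -> F1&~F2 -> 1
  row 3 [0011]: F1=1 F2=0 -> F1&~F2 -> 1
  row 4 [0100]: F1=1 F2=1 -> F1&~F2 -> 0
  row 5 [0101]: F1=1 F2=1 -> F1&~F2 -> 0
  row 6 [0110]: F1=0 F2=1 -> F1&~F2 -> 0
  row 7 [0111]: F1=0 F2=1 -> F1&~F2 -> 0
  row 8 [1000]: F1=1 F2=1 -> F1&~F2 -> 0
  row 9 [1001]: F1=1 F2=1 -> F1&~F2 -> 0
  row 10 [1010]: F1=1 F2=1 -> F1&~F2 -> 0
  row 11 [1011]: F1=1 F2=1 -> F1&~F2 -> 0
  row 12 [1100]: F1=1 F2=1 -> F1&~F2 -> 0
  row 13 [1101]: F1=1 F2=1 -> F1&~F2 -> 0
  row 14 [1110]: F1=0 F2=1 -> F1&~F2 -> 0
  row 15 [1111]: F1=0 F2=1 -> F1&~F2 -> 0
Full result column, 4 rows per line (u,v fixed per line; w,z runs 00..11 left to right):
  rows 0-3 [u,v=00]: 0011  = hex 3
  rows 4-7 [u,v=01]: 0000  = hex 0
  rows 8-11 [u,v=10]: 0000  = hex 0
  rows 12-15 [u,v=11]: 0000  = hex 0
Counterexample vector (row 0 .. row 15) = 0011000000000000
Output column grouped in 4s = 0011 0000 0000 0000 = 0x3000
Convert to decimal digit by digit (value = value*16 + digit):
  3 -> 3
  3*16 + 0 = 48
  48*16 + 0 = 768
  768*16 + 0 = 12288
Decimal = 12288

12288


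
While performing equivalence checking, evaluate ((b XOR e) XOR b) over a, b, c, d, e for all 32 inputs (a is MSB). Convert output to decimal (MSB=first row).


Formula: ((b XOR e) XOR b) over a, b, c, d, e (32 rows)
Evaluate each row (bits = a,b,c,d,e, MSB first):
  row 0 [00000]: ((0 XOR 0) XOR 0) -> 0
  row 1 [00001]: ((0 XOR 1) XOR 0) -> 1
  row 2 [00010]: ((0 XOR 0) XOR 0) -> 0
  row 3 [00011]: ((0 XOR 1) XOR 0) -> 1
  row 4 [00100]: ((0 XOR 0) XOR 0) -> 0
  row 5 [00101]: ((0 XOR 1) XOR 0) -> 1
  row 6 [00110]: ((0 XOR 0) XOR 0) -> 0
  row 7 [00111]: ((0 XOR 1) XOR 0) -> 1
  row 8 [01000]: ((1 XOR 0) XOR 1) -> 0
  row 9 [01001]: ((1 XOR 1) XOR 1) -> 1
  row 10 [01010]: ((1 XOR 0) XOR 1) -> 0
  row 11 [01011]: ((1 XOR 1) XOR 1) -> 1
  row 12 [01100]: ((1 XOR 0) XOR 1) -> 0
  row 13 [01101]: ((1 XOR 1) XOR 1) -> 1
  row 14 [01110]: ((1 XOR 0) XOR 1) -> 0
  row 15 [01111]: ((1 XOR 1) XOR 1) -> 1
  row 16 [10000]: ((0 XOR 0) XOR 0) -> 0
  row 17 [10001]: ((0 XOR 1) XOR 0) -> 1
  row 18 [10010]: ((0 XOR 0) XOR 0) -> 0
  row 19 [10011]: ((0 XOR 1) XOR 0) -> 1
  row 20 [10100]: ((0 XOR 0) XOR 0) -> 0
  row 21 [10101]: ((0 XOR 1) XOR 0) -> 1
  row 22 [10110]: ((0 XOR 0) XOR 0) -> 0
  row 23 [10111]: ((0 XOR 1) XOR 0) -> 1
  row 24 [11000]: ((1 XOR 0) XOR 1) -> 0
  row 25 [11001]: ((1 XOR 1) XOR 1) -> 1
  row 26 [11010]: ((1 XOR 0) XOR 1) -> 0
  row 27 [11011]: ((1 XOR 1) XOR 1) -> 1
  row 28 [11100]: ((1 XOR 0) XOR 1) -> 0
  row 29 [11101]: ((1 XOR 1) XOR 1) -> 1
  row 30 [11110]: ((1 XOR 0) XOR 1) -> 0
  row 31 [11111]: ((1 XOR 1) XOR 1) -> 1
Full result column, 4 rows per line (a,b,c fixed per line; d,e runs 00..11 left to right):
  rows 0-3 [a,b,c=000]: 0101  = hex 5
  rows 4-7 [a,b,c=001]: 0101  = hex 5
  rows 8-11 [a,b,c=010]: 0101  = hex 5
  rows 12-15 [a,b,c=011]: 0101  = hex 5
  rows 16-19 [a,b,c=100]: 0101  = hex 5
  rows 20-23 [a,b,c=101]: 0101  = hex 5
  rows 24-27 [a,b,c=110]: 0101  = hex 5
  rows 28-31 [a,b,c=111]: 0101  = hex 5
Output column (row 0 .. row 31) = 01010101010101010101010101010101
Output column grouped in 4s = 0101 0101 0101 0101 0101 0101 0101 0101 = 0x55555555
Convert to decimal digit by digit (value = value*16 + digit):
  5 -> 5
  5*16 + 5 = 85
  85*16 + 5 = 1365
  1365*16 + 5 = 21845
  21845*16 + 5 = 349525
  349525*16 + 5 = 5592405
  5592405*16 + 5 = 89478485
  89478485*16 + 5 = 1431655765
Decimal = 1431655765

1431655765


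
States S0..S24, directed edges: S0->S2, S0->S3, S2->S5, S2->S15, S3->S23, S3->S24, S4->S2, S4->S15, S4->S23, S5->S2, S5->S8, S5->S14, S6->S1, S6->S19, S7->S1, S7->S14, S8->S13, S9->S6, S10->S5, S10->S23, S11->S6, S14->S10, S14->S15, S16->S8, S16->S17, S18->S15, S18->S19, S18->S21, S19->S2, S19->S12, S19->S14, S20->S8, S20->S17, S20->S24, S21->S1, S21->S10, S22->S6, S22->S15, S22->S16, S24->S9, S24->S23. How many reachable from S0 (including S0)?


BFS from S0:
  layer 0: {S0}
  layer 1: {S2, S3}
  layer 2: {S5, S15, S23, S24}
  layer 3: {S8, S9, S14}
  layer 4: {S6, S10, S13}
  layer 5: {S1, S19}
  layer 6: {S12}
Reachable set: {S0, S1, S2, S3, S5, S6, S8, S9, S10, S12, S13, S14, S15, S19, S23, S24}
Count = 16

16


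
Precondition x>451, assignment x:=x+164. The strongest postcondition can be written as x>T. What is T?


Formula: sp(P, x:=E) = exists old_x. (x = E[old_x/x]) AND P[old_x/x] (old_x is the value of x before the assignment; eliminate old_x by solving x = E[old_x/x] for old_x)
Step 1: Precondition P: x>451, i.e. old_x > 451
Step 2: Assignment gives x = old_x + 164, so old_x = x - 164
Step 3: Substitute into P: x - 164 > 451
Step 4: Simplify: x > 451+164 = 615

615


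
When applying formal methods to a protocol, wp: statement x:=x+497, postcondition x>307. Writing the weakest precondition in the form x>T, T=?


Formula: wp(x:=E, P) = P[E/x] (substitute E for x in postcondition)
Step 1: Postcondition: x>307
Step 2: Substitute x+497 for x: x+497>307
Step 3: Solve for x: x > 307-497 = -190

-190


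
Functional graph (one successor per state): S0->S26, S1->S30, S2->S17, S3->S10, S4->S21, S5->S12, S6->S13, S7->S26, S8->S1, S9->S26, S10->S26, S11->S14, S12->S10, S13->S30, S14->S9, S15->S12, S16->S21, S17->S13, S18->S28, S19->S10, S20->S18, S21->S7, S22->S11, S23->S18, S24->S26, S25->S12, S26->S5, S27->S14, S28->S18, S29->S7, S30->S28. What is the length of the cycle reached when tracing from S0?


Trace from S0 until a state repeats:
  S0 -> S26 -> S5 -> S12 -> S10 -> S26
S26 first seen at step 1, revisited at step 5.
Cycle length = 5 - 1 = 4

4


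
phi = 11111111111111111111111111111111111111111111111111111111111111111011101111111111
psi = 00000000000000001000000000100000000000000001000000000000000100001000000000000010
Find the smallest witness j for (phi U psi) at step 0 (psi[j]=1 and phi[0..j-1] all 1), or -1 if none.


(phi U psi) at 0: need smallest j with psi[j]=1 and phi[i]=1 for all i in [0,j).
Scan from step 0:
  step 0: phi=1, psi=0 -> continue
  step 1: phi=1, psi=0 -> continue
  step 2: phi=1, psi=0 -> continue
  step 3: phi=1, psi=0 -> continue
  step 16: psi=1 and phi held for [0,16) -> witness found
Witness step = 16

16


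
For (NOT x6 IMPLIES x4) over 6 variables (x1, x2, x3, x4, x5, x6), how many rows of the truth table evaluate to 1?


Formula: (NOT x6 IMPLIES x4) over 6 vars (64 rows)
Evaluate each row (x1, x2, x3, x4, x5, x6 as bits, MSB first):
  row 0 [000000]: (NOT 0 IMPLIES 0) -> 0
  row 1 [000001]: (NOT 1 IMPLIES 0) -> 1
  row 2 [000010]: (NOT 0 IMPLIES 0) -> 0
  row 3 [000011]: (NOT 1 IMPLIES 0) -> 1
  row 4 [000100]: (NOT 0 IMPLIES 1) -> 1
  (every remaining row is evaluated the same way; all 64 results are listed next)
Full result column, 8 rows per line (x1,x2,x3 fixed per line; x4,x5,x6 runs 000..111 left to right):
  rows 0-7 [x1,x2,x3=000]: 01011111  (ones: 6)
  rows 8-15 [x1,x2,x3=001]: 01011111  (ones: 6)
  rows 16-23 [x1,x2,x3=010]: 01011111  (ones: 6)
  rows 24-31 [x1,x2,x3=011]: 01011111  (ones: 6)
  rows 32-39 [x1,x2,x3=100]: 01011111  (ones: 6)
  rows 40-47 [x1,x2,x3=101]: 01011111  (ones: 6)
  rows 48-55 [x1,x2,x3=110]: 01011111  (ones: 6)
  rows 56-63 [x1,x2,x3=111]: 01011111  (ones: 6)
Count of 1-rows = 6+6+6+6+6+6+6+6 = 48

48


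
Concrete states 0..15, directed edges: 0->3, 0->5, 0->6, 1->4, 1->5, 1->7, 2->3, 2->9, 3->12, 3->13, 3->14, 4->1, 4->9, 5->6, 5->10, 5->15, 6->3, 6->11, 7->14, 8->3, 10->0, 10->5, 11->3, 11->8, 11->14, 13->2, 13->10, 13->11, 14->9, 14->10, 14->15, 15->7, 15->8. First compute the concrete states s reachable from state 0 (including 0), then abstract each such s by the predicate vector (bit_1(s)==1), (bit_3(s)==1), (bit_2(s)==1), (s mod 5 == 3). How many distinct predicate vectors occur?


BFS from 0:
Concrete reachable: {0, 2, 3, 5, 6, 7, 8, 9, 10, 11, 12, 13, 14, 15}
Abstract via predicates (bit_1(s)==1), (bit_3(s)==1), (bit_2(s)==1), (s mod 5 == 3):
  (0,0,0,0) <- {0}
  (0,0,1,0) <- {5}
  (0,1,0,0) <- {9}
  (0,1,0,1) <- {8}
  (0,1,1,0) <- {12}
  (0,1,1,1) <- {13}
  (1,0,0,0) <- {2}
  (1,0,0,1) <- {3}
  (1,0,1,0) <- {6, 7}
  (1,1,0,0) <- {10, 11}
  (1,1,1,0) <- {14, 15}
Distinct abstract states = 11

11


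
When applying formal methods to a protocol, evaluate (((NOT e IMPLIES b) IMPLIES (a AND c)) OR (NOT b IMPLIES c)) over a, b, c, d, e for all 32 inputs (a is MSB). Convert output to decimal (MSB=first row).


Formula: (((NOT e IMPLIES b) IMPLIES (a AND c)) OR (NOT b IMPLIES c)) over a, b, c, d, e (32 rows)
Evaluate each row (bits = a,b,c,d,e, MSB first):
  row 0 [00000]: (((NOT 0 IMPLIES 0) IMPLIES (0 AND 0)) OR (NOT 0 IMPLIES 0)) -> 1
  row 1 [00001]: (((NOT 1 IMPLIES 0) IMPLIES (0 AND 0)) OR (NOT 0 IMPLIES 0)) -> 0
  row 2 [00010]: (((NOT 0 IMPLIES 0) IMPLIES (0 AND 0)) OR (NOT 0 IMPLIES 0)) -> 1
  row 3 [00011]: (((NOT 1 IMPLIES 0) IMPLIES (0 AND 0)) OR (NOT 0 IMPLIES 0)) -> 0
  row 4 [00100]: (((NOT 0 IMPLIES 0) IMPLIES (0 AND 1)) OR (NOT 0 IMPLIES 1)) -> 1
  row 5 [00101]: (((NOT 1 IMPLIES 0) IMPLIES (0 AND 1)) OR (NOT 0 IMPLIES 1)) -> 1
  row 6 [00110]: (((NOT 0 IMPLIES 0) IMPLIES (0 AND 1)) OR (NOT 0 IMPLIES 1)) -> 1
  row 7 [00111]: (((NOT 1 IMPLIES 0) IMPLIES (0 AND 1)) OR (NOT 0 IMPLIES 1)) -> 1
  row 8 [01000]: (((NOT 0 IMPLIES 1) IMPLIES (0 AND 0)) OR (NOT 1 IMPLIES 0)) -> 1
  row 9 [01001]: (((NOT 1 IMPLIES 1) IMPLIES (0 AND 0)) OR (NOT 1 IMPLIES 0)) -> 1
  row 10 [01010]: (((NOT 0 IMPLIES 1) IMPLIES (0 AND 0)) OR (NOT 1 IMPLIES 0)) -> 1
  row 11 [01011]: (((NOT 1 IMPLIES 1) IMPLIES (0 AND 0)) OR (NOT 1 IMPLIES 0)) -> 1
  row 12 [01100]: (((NOT 0 IMPLIES 1) IMPLIES (0 AND 1)) OR (NOT 1 IMPLIES 1)) -> 1
  row 13 [01101]: (((NOT 1 IMPLIES 1) IMPLIES (0 AND 1)) OR (NOT 1 IMPLIES 1)) -> 1
  row 14 [01110]: (((NOT 0 IMPLIES 1) IMPLIES (0 AND 1)) OR (NOT 1 IMPLIES 1)) -> 1
  row 15 [01111]: (((NOT 1 IMPLIES 1) IMPLIES (0 AND 1)) OR (NOT 1 IMPLIES 1)) -> 1
  row 16 [10000]: (((NOT 0 IMPLIES 0) IMPLIES (1 AND 0)) OR (NOT 0 IMPLIES 0)) -> 1
  row 17 [10001]: (((NOT 1 IMPLIES 0) IMPLIES (1 AND 0)) OR (NOT 0 IMPLIES 0)) -> 0
  row 18 [10010]: (((NOT 0 IMPLIES 0) IMPLIES (1 AND 0)) OR (NOT 0 IMPLIES 0)) -> 1
  row 19 [10011]: (((NOT 1 IMPLIES 0) IMPLIES (1 AND 0)) OR (NOT 0 IMPLIES 0)) -> 0
  row 20 [10100]: (((NOT 0 IMPLIES 0) IMPLIES (1 AND 1)) OR (NOT 0 IMPLIES 1)) -> 1
  row 21 [10101]: (((NOT 1 IMPLIES 0) IMPLIES (1 AND 1)) OR (NOT 0 IMPLIES 1)) -> 1
  row 22 [10110]: (((NOT 0 IMPLIES 0) IMPLIES (1 AND 1)) OR (NOT 0 IMPLIES 1)) -> 1
  row 23 [10111]: (((NOT 1 IMPLIES 0) IMPLIES (1 AND 1)) OR (NOT 0 IMPLIES 1)) -> 1
  row 24 [11000]: (((NOT 0 IMPLIES 1) IMPLIES (1 AND 0)) OR (NOT 1 IMPLIES 0)) -> 1
  row 25 [11001]: (((NOT 1 IMPLIES 1) IMPLIES (1 AND 0)) OR (NOT 1 IMPLIES 0)) -> 1
  row 26 [11010]: (((NOT 0 IMPLIES 1) IMPLIES (1 AND 0)) OR (NOT 1 IMPLIES 0)) -> 1
  row 27 [11011]: (((NOT 1 IMPLIES 1) IMPLIES (1 AND 0)) OR (NOT 1 IMPLIES 0)) -> 1
  row 28 [11100]: (((NOT 0 IMPLIES 1) IMPLIES (1 AND 1)) OR (NOT 1 IMPLIES 1)) -> 1
  row 29 [11101]: (((NOT 1 IMPLIES 1) IMPLIES (1 AND 1)) OR (NOT 1 IMPLIES 1)) -> 1
  row 30 [11110]: (((NOT 0 IMPLIES 1) IMPLIES (1 AND 1)) OR (NOT 1 IMPLIES 1)) -> 1
  row 31 [11111]: (((NOT 1 IMPLIES 1) IMPLIES (1 AND 1)) OR (NOT 1 IMPLIES 1)) -> 1
Full result column, 4 rows per line (a,b,c fixed per line; d,e runs 00..11 left to right):
  rows 0-3 [a,b,c=000]: 1010  = hex A
  rows 4-7 [a,b,c=001]: 1111  = hex F
  rows 8-11 [a,b,c=010]: 1111  = hex F
  rows 12-15 [a,b,c=011]: 1111  = hex F
  rows 16-19 [a,b,c=100]: 1010  = hex A
  rows 20-23 [a,b,c=101]: 1111  = hex F
  rows 24-27 [a,b,c=110]: 1111  = hex F
  rows 28-31 [a,b,c=111]: 1111  = hex F
Output column (row 0 .. row 31) = 10101111111111111010111111111111
Output column grouped in 4s = 1010 1111 1111 1111 1010 1111 1111 1111 = 0xAFFFAFFF
Convert to decimal digit by digit (value = value*16 + digit):
  A -> 10
  10*16 + 15 (F) = 175
  175*16 + 15 (F) = 2815
  2815*16 + 15 (F) = 45055
  45055*16 + 10 (A) = 720890
  720890*16 + 15 (F) = 11534255
  11534255*16 + 15 (F) = 184548095
  184548095*16 + 15 (F) = 2952769535
Decimal = 2952769535

2952769535


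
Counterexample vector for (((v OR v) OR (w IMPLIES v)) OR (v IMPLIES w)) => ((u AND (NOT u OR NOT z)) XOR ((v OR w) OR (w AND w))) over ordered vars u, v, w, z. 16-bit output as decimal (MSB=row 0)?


F1 = (((v OR v) OR (w IMPLIES v)) OR (v IMPLIES w))
F2 = ((u AND (NOT u OR NOT z)) XOR ((v OR w) OR (w AND w)))
Counterexample to F1=>F2 is where F1=1 and F2=0.
Evaluate each row (bits = u,v,w,z, MSB first):
  row 0 [0000]: F1=1 F2=0 -> F1&~F2 -> 1
  row 1 [0001]: F1=1 F2=0 -> F1&~F2 -> 1
  row 2 [0010]: F1=1 F2=1 -> F1&~F2 -> 0
  row 3 [0011]: F1=1 F2=1 -> F1&~F2 -> 0
  row 4 [0100]: F1=1 F2=1 -> F1&~F2 -> 0
  row 5 [0101]: F1=1 F2=1 -> F1&~F2 -> 0
  row 6 [0110]: F1=1 F2=1 -> F1&~F2 -> 0
  row 7 [0111]: F1=1 F2=1 -> F1&~F2 -> 0
  row 8 [1000]: F1=1 F2=1 -> F1&~F2 -> 0
  row 9 [1001]: F1=1 F2=0 -> F1&~F2 -> 1
  row 10 [1010]: F1=1 F2=0 -> F1&~F2 -> 1
  row 11 [1011]: F1=1 F2=1 -> F1&~F2 -> 0
  row 12 [1100]: F1=1 F2=0 -> F1&~F2 -> 1
  row 13 [1101]: F1=1 F2=1 -> F1&~F2 -> 0
  row 14 [1110]: F1=1 F2=0 -> F1&~F2 -> 1
  row 15 [1111]: F1=1 F2=1 -> F1&~F2 -> 0
Full result column, 4 rows per line (u,v fixed per line; w,z runs 00..11 left to right):
  rows 0-3 [u,v=00]: 1100  = hex C
  rows 4-7 [u,v=01]: 0000  = hex 0
  rows 8-11 [u,v=10]: 0110  = hex 6
  rows 12-15 [u,v=11]: 1010  = hex A
Counterexample vector (row 0 .. row 15) = 1100000001101010
Output column grouped in 4s = 1100 0000 0110 1010 = 0xC06A
Convert to decimal digit by digit (value = value*16 + digit):
  C -> 12
  12*16 + 0 = 192
  192*16 + 6 = 3078
  3078*16 + 10 (A) = 49258
Decimal = 49258

49258


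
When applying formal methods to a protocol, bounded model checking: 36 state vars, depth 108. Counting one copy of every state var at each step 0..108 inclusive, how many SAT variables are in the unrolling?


BMC unrolls to depth k, creating one copy of each state var for steps 0..k.
Step count = 108 + 1 = 109 (steps 0 through 108)
Vars per step = 36
Total = 36 * 109 = 3924

3924


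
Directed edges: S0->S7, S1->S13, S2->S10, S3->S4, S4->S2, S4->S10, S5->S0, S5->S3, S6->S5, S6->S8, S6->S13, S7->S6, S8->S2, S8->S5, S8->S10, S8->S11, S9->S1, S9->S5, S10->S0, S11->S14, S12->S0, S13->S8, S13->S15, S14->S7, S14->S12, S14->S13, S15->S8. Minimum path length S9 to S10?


BFS layer-by-layer from S9:
  dist 0: {S9}
  dist 1: {S1, S5}
  dist 2: {S0, S3, S13}
  dist 3: {S4, S7, S8, S15}
  dist 4: {S2, S6, S10, S11}
  -> S10 reached at distance 4
Shortest path length = 4

4


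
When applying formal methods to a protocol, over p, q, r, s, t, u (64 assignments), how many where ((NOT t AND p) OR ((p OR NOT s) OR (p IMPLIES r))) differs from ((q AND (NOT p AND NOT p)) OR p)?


F1 = ((NOT t AND p) OR ((p OR NOT s) OR (p IMPLIES r)))
F2 = ((q AND (NOT p AND NOT p)) OR p)
Evaluate both on each of 64 rows (bits = p,q,r,s,t,u):
  row 0 [000000]: F1=1 F2=0 (differ) -> 1
  row 1 [000001]: F1=1 F2=0 (differ) -> 1
  row 2 [000010]: F1=1 F2=0 (differ) -> 1
  row 3 [000011]: F1=1 F2=0 (differ) -> 1
  row 4 [000100]: F1=1 F2=0 (differ) -> 1
  (every remaining row is evaluated the same way; all 64 results are listed next)
Full result column, 8 rows per line (p,q,r fixed per line; s,t,u runs 000..111 left to right):
  rows 0-7 [p,q,r=000]: 11111111  (ones: 8)
  rows 8-15 [p,q,r=001]: 11111111  (ones: 8)
  rows 16-23 [p,q,r=010]: 00000000  (ones: 0)
  rows 24-31 [p,q,r=011]: 00000000  (ones: 0)
  rows 32-39 [p,q,r=100]: 00000000  (ones: 0)
  rows 40-47 [p,q,r=101]: 00000000  (ones: 0)
  rows 48-55 [p,q,r=110]: 00000000  (ones: 0)
  rows 56-63 [p,q,r=111]: 00000000  (ones: 0)
Disagreements = 8+8+0+0+0+0+0+0 = 16

16


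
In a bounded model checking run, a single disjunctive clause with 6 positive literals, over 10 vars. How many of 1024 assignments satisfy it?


Step 1: Total=2^10=1024
Step 2: Unsat when all 6 false: 2^4=16
Step 3: Sat=1024-16=1008

1008


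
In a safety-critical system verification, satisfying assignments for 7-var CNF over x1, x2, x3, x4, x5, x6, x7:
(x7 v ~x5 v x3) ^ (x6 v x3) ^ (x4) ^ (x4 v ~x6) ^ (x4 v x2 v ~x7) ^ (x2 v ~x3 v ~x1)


CNF with 6 clauses over 7 vars (128 assignments).
An assignment satisfies CNF iff every clause has >=1 true literal.
Check each row (bits = x1,x2,x3,x4,x5,x6,x7; clause T/F shown):
  row 0 [0000000]: clauses=TFFTTT -> 0
  row 1 [0000001]: clauses=TFFTFT -> 0
  row 2 [0000010]: clauses=TTFFTT -> 0
  row 3 [0000011]: clauses=TTFFFT -> 0
  row 4 [0000100]: clauses=FFFTTT -> 0
  (every remaining row is evaluated the same way; all 128 results are listed next)
Full result column, 8 rows per line (x1,x2,x3,x4 fixed per line; x5,x6,x7 runs 000..111 left to right):
  rows 0-7 [x1,x2,x3,x4=0000]: 00000000  (ones: 0)
  rows 8-15 [x1,x2,x3,x4=0001]: 00110001  (ones: 3)
  rows 16-23 [x1,x2,x3,x4=0010]: 00000000  (ones: 0)
  rows 24-31 [x1,x2,x3,x4=0011]: 11111111  (ones: 8)
  rows 32-39 [x1,x2,x3,x4=0100]: 00000000  (ones: 0)
  rows 40-47 [x1,x2,x3,x4=0101]: 00110001  (ones: 3)
  rows 48-55 [x1,x2,x3,x4=0110]: 00000000  (ones: 0)
  rows 56-63 [x1,x2,x3,x4=0111]: 11111111  (ones: 8)
  rows 64-71 [x1,x2,x3,x4=1000]: 00000000  (ones: 0)
  rows 72-79 [x1,x2,x3,x4=1001]: 00110001  (ones: 3)
  rows 80-87 [x1,x2,x3,x4=1010]: 00000000  (ones: 0)
  rows 88-95 [x1,x2,x3,x4=1011]: 00000000  (ones: 0)
  rows 96-103 [x1,x2,x3,x4=1100]: 00000000  (ones: 0)
  rows 104-111 [x1,x2,x3,x4=1101]: 00110001  (ones: 3)
  rows 112-119 [x1,x2,x3,x4=1110]: 00000000  (ones: 0)
  rows 120-127 [x1,x2,x3,x4=1111]: 11111111  (ones: 8)
Satisfying assignments = 0+3+0+8+0+3+0+8+0+3+0+0+0+3+0+8 = 36

36
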